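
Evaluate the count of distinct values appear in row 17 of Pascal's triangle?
9
Row 17 has entries C(17,0)..C(17,17); by symmetry C(17,k)=C(17,17-k), giving 9 distinct values.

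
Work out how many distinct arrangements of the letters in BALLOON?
Word has 7 letters (B=1, A=1, L=2, O=2, N=1). Arrangements: 7!/Π(k!) = 1,260.
Final answer: 1,260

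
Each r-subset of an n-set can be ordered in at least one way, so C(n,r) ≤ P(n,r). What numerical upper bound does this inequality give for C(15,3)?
2,730

Working:
P(15,3) = 15·14·13 = 2,730, so C(15,3) ≤ 2,730. (The bound is loose by a factor of 3! = 6: C(15,3) = 2,730/6 = 455.)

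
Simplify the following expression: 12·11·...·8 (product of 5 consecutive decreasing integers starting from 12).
95,040

This is P(12,5) = 12!/(7)! = 95,040.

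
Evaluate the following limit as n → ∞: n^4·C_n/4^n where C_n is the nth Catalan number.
∞

Reasoning: C_n ~ 4^n/(n^(3/2)√π), so n^4·C_n/4^n ~ n^(4 − 3/2)/√π → ∞.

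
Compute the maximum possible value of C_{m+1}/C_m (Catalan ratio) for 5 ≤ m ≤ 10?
7/2

Working:
C_{m+1}/C_m = 2(2m+1)/(m+2), which increases with m. Maximum at m = 10: 2·21/12 = 7/2.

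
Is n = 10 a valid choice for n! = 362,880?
No

10! = 10·9! = 10·362,880 = 3,628,800, which does not equal 362,880.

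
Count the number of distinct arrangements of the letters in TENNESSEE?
3,780

Working:
Word has 9 letters (T=1, E=4, N=2, S=2). Arrangements: 9!/Π(k!) = 3,780.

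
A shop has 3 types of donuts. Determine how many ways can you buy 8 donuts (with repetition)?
Stars and bars: C(8+3-1, 8) = C(10, 8) = 45.

Answer: 45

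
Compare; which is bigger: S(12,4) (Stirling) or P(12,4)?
S(12,4)
S(12,4) = 4·S(11,4) + S(11,3) = 4·145,750 + 28,501 = 611,501; P(12,4) = 11,880.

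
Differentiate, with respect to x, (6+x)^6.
6(6+x)^5
Using the power rule: d/dx (6+x)^6 = 6(6+x)^{5}.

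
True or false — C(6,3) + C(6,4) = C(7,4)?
Pascal's identity: LHS = 20 + 15 = 35; RHS = C(7,4) = 35. Both sides agree, so the statement holds.

Answer: True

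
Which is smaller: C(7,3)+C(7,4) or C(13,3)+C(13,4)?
C(7,3)+C(7,4)
First=70, Second=1,001.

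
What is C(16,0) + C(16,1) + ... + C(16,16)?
65,536

Sum of binomial coefficients = 2^16 = 65,536.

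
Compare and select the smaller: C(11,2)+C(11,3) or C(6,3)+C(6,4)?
C(6,3)+C(6,4)

Reasoning: First=220, Second=35.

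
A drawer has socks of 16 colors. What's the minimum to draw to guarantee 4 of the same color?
49

Worst case: 3 of each = 48. One more: 49.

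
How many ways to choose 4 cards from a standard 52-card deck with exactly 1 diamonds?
118,807
13 diamonds and 39 non-diamonds: C(13,1) × C(39,3) = 13 × 9139 = 118,807.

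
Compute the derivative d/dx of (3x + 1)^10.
Chain rule: 10(3x+1)^{9} × 3 = 30(3x+1)^{9}.

Answer: 30(3x + 1)^9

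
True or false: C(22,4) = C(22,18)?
C(22,4) = C(22,22-4) by the symmetry property; both equal 7,315.

Answer: True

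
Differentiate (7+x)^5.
5(7+x)^4
Using the power rule: d/dx (7+x)^5 = 5(7+x)^{4}.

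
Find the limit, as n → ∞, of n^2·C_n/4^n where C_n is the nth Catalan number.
∞

Solution: C_n ~ 4^n/(n^(3/2)√π), so n^2·C_n/4^n ~ n^(2 − 3/2)/√π → ∞.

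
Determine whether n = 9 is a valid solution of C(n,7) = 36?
Yes

Working:
C(9,7) = 9·8·7·6·5·4·3/7! = 181,440/5,040 = 36, which equals 36.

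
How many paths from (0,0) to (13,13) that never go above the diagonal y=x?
742,900

Counted by the Catalan number C_13: C_13 = C(26,13)/(13+1) = 10,400,600/14 = 742,900.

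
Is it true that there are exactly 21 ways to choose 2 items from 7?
C(7,2) = 21.
Final answer: True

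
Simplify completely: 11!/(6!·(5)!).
This is C(11,6) = 462.

Answer: 462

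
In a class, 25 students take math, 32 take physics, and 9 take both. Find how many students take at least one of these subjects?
48

Solution: |A∪B| = |A|+|B|-|A∩B| = 25+32-9 = 48.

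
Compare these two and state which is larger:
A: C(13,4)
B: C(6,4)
A=C(13,4)=715, B=C(6,4)=15.
Final answer: A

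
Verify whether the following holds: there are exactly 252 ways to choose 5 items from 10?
C(10,5) = 252.
Final answer: True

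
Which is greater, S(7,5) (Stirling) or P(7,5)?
P(7,5)
S(7,5) = 5·S(6,5) + S(6,4) = 5·15 + 65 = 140; P(7,5) = 2,520.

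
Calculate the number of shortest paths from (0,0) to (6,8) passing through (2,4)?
1,050

Reasoning: To (2,4): C(6,2)=15. From there: C(8,4)=70. Total: 1,050.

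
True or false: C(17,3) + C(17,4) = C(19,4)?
Pascal's identity gives C(18,4) = 3,060, whereas C(19,4) = 3,876.

Answer: False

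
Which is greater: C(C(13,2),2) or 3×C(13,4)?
C(C(13,2),2)

Explanation: C(C(13,2),2)=3,003, 3×C(13,4)=2,145.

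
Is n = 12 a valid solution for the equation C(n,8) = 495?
C(12,8) = 12·11·10·9·8·7·6·5/8! = 19,958,400/40,320 = 495, which equals 495.
Final answer: Yes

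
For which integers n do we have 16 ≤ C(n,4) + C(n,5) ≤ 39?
6

Explanation: C(5,4)+C(5,5)=6; C(6,4)+C(6,5)=21; C(7,4)+C(7,5)=56. So valid n = 6.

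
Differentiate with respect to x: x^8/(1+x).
(8x^7(1+x) - x^8)/(1+x)²

Quotient rule: [8x^{7}(1+x) - x^8]/(1+x)².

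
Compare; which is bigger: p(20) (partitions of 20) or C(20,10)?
Pentagonal recurrence p(n) = p(n−1) + p(n−2) − p(n−5) − p(n−7) + …: p(20) = p(19) + p(18) − p(15) − p(13) + p(8) + p(5) = 490 + 385 − 176 − 101 + 22 + 7 = 627; C(20,10) = 184,756.
Final answer: C(20,10)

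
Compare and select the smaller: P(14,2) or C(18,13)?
P(14,2)=182, C(18,13)=8,568.

Answer: P(14,2)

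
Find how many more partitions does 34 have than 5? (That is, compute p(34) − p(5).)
Pentagonal recurrence p(n) = p(n−1) + p(n−2) − p(n−5) − p(n−7) + …: p(34) = p(33) + p(32) − p(29) − p(27) + p(22) + p(19) − p(12) − p(8) = 10,143 + 8,349 − 4,565 − 3,010 + 1,002 + 490 − 77 − 22 = 12,310.
p(5) = p(4) + p(3) − p(0) = 5 + 3 − 1 = 7.
Difference = 12,310 − 7 = 12,303.
Final answer: 12,303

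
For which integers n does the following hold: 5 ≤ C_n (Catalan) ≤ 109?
C_2=2; C_3=5; C_4=14; C_5=42; C_6=132. So valid n = 3, 4, 5.
Final answer: 3, 4, 5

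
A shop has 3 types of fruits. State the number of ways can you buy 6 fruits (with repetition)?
28

Reasoning: Stars and bars: C(6+3-1, 6) = C(8, 6) = 28.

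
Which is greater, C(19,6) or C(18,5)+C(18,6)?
Equal

Working:
By Pascal's identity: C(19,6) = C(18,5)+C(18,6) = 27,132. Equal.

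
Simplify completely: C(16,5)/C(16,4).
C(n,k+1)/C(n,k) = (n−k)/(k+1). Here (16−4)/(4+1) = 12/5 = 12/5.

Answer: 12/5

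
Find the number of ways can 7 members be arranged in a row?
5,040

Working:
Arrangements of 7 distinct objects: 7! = 5,040.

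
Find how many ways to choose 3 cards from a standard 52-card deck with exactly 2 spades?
3,042

Reasoning: 13 spades and 39 non-spades: C(13,2) × C(39,1) = 78 × 39 = 3,042.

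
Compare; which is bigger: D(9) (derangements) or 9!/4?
D(9)

D(9) = (9-1)·[D(8) + D(7)] = 8·[14,833 + 1,854] = 133,496; 9!/4 = 362,880/4 = 90,720.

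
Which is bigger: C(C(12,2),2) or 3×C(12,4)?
C(C(12,2),2)

Solution: C(C(12,2),2)=2,145, 3×C(12,4)=1,485.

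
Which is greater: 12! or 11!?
12!

Reasoning: 12!=479,001,600, 11!=39,916,800. 12! > 11!.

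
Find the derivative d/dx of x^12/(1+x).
(12x^11(1+x) - x^12)/(1+x)²
Quotient rule: [12x^{11}(1+x) - x^12]/(1+x)².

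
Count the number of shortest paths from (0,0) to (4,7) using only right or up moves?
330

Explanation: Choose 4 rights from 11 moves: C(11,4) = 330.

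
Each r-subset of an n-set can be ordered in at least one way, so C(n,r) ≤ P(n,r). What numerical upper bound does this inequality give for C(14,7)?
17,297,280

Reasoning: P(14,7) = 14·13·12·11·10·9·8 = 17,297,280, so C(14,7) ≤ 17,297,280. (The bound is loose by a factor of 7! = 5,040: C(14,7) = 17,297,280/5,040 = 3,432.)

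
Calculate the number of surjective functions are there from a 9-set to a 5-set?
834,120

Reasoning: Onto functions = 5! × S(9,5)
First compute S(9,5) via recurrence:
Using the Stirling recurrence: S(n,k) = k·S(n-1,k) + S(n-1,k-1)
S(9,5) = 5·S(8,5) + S(8,4)
         = 5·1050 + 1701
         = 5250 + 1701
         = 6,951
Then: 120 × 6951 = 834,120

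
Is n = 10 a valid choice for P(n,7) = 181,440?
No
P(10,7) = 10·9·8·7·6·5·4 = 604,800, which does not equal 181,440.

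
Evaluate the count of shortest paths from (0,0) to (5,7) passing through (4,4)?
280

Reasoning: To (4,4): C(8,4)=70. From there: C(4,1)=4. Total: 280.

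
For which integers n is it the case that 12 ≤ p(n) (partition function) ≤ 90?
7, 8, 9, 10, 11, 12

Reasoning: Tabulating p(n) via p(n) = p(n−1) + p(n−2) − p(n−5) − p(n−7) + …: p(6)=11; p(7)=15; p(8)=22; p(9)=30; p(10)=42; p(11)=56; p(12)=77; p(13)=101. So valid n = 7, 8, 9, 10, 11, 12.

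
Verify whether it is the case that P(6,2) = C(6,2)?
False

Working:
P(6,2) = 30 but C(6,2) = 15; they differ by a factor of 2! = 2, so the statement does not hold.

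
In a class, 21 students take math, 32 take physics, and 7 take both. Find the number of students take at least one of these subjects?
46

Explanation: |A∪B| = |A|+|B|-|A∩B| = 21+32-7 = 46.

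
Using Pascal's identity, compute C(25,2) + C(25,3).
C(25,2) + C(25,3) = C(26,3) = 2,600.
Final answer: 2,600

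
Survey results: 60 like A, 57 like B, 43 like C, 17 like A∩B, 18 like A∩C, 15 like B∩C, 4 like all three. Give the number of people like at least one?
114

Reasoning: |A∪B∪C| = 60+57+43-17-18-15+4 = 114.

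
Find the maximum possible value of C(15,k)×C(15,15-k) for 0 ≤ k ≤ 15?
41,409,225

C(15,k)·C(15,15-k) = C(15,k)², maximised at the centre k = 7: C(15,7)² = 41,409,225.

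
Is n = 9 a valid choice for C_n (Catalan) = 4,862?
C_9 = C(18,9)/(9+1) = 48,620/10 = 4,862, which equals 4,862.
Final answer: Yes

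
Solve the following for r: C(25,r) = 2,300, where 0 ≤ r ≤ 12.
C(25,r) is increasing for 0 ≤ r ≤ 12. Stepping up (C(25,r+1) = C(25,r)·(25−r)/(r+1)): C(25,1) = 25, C(25,2) = 300, C(25,3) = 2,300 ✓. So r = 3.
Final answer: 3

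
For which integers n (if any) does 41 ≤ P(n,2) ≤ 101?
7, 8, 9, 10

Explanation: P(6,2)=30; P(7,2)=42; P(8,2)=56; P(9,2)=72; P(10,2)=90; P(11,2)=110. So valid n = 7, 8, 9, 10.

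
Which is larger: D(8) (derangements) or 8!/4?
D(8)

Working:
D(8) = (8-1)·[D(7) + D(6)] = 7·[1,854 + 265] = 14,833; 8!/4 = 40,320/4 = 10,080.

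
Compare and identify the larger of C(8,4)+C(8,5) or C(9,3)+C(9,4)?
First=126, Second=210.

Answer: C(9,3)+C(9,4)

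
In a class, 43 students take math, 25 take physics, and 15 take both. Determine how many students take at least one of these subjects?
53

Solution: |A∪B| = |A|+|B|-|A∩B| = 43+25-15 = 53.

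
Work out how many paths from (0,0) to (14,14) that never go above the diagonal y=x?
2,674,440

Solution: Counted by the Catalan number C_14: C_14 = C(28,14)/(14+1) = 40,116,600/15 = 2,674,440.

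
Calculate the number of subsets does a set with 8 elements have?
Each element can be included or excluded: 2^8 = 256.
Final answer: 256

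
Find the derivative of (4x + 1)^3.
Chain rule: 3(4x+1)^{2} × 4 = 12(4x+1)^{2}.

Answer: 12(4x + 1)^2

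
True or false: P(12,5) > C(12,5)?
P(12,5) = 95,040 and C(12,5) = 792; P(n,r) = r! × C(n,r) so P > C whenever r ≥ 2.

Answer: True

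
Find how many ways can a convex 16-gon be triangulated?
2,674,440
Using the Catalan number formula: C_n = C(2n, n) / (n+1)
C_14 = C(28, 14) / (14+1)
     = 40116600 / 15
     = 2,674,440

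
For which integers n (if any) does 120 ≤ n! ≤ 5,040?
5, 6, 7

Working:
n! is strictly increasing; 5! = 120 and 7! = 5,040, so valid n = 5, 6, 7.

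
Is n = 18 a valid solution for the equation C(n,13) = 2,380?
No

Explanation: C(18,13) = 18·17·16·15·14·13·12·11·10·9·8·7·6/13! = 53,353,114,214,400/6,227,020,800 = 8,568, which does not equal 2,380.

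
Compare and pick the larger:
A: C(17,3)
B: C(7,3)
A=C(17,3)=680, B=C(7,3)=35.

Answer: A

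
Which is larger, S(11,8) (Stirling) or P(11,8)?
P(11,8)

Explanation: S(11,8) = 8·S(10,8) + S(10,7) = 8·750 + 5,880 = 11,880; P(11,8) = 6,652,800.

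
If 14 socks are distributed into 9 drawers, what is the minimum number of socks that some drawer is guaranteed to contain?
Pigeonhole: ⌈14/9⌉ = 2.
Final answer: 2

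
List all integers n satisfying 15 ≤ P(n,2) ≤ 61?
5, 6, 7, 8

Explanation: P(4,2)=12; P(5,2)=20; P(6,2)=30; P(7,2)=42; P(8,2)=56; P(9,2)=72. So valid n = 5, 6, 7, 8.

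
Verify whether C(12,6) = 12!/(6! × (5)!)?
The correct denominator is 6!×6!, giving C(12,6) = 924; the stated RHS is 12!/(6!×5!) = 5,544 ≠ 924, so the statement does not hold.

Answer: False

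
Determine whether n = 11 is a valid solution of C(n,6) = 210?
No

C(11,6) = 11·10·9·8·7·6/6! = 332,640/720 = 462, which does not equal 210.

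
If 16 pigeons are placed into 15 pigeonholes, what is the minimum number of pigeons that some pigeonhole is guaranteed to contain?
2

Explanation: Pigeonhole: ⌈16/15⌉ = 2.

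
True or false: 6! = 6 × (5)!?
By definition n! = n × (n-1)!, so 6! = 6 × 5!.
Final answer: True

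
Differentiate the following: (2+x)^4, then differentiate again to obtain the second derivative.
12(2+x)^2

First derivative: 4(2+x)^{3}. Second derivative: 4·3·(2+x)^{2} = 12(2+x)^{2}.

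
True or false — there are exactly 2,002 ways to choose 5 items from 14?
True

Reasoning: C(14,5) = 2,002.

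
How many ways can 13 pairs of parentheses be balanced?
Using the Catalan number formula: C_n = C(2n, n) / (n+1)
C_13 = C(26, 13) / (13+1)
     = 10400600 / 14
     = 742,900

Answer: 742,900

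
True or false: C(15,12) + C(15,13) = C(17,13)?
Pascal's identity gives C(16,13) = 560, whereas C(17,13) = 2,380.

Answer: False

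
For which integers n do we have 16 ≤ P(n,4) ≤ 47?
4

Explanation: P(3,4)=0; P(4,4)=24; P(5,4)=120. So valid n = 4.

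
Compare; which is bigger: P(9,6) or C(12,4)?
P(9,6)

Reasoning: P(9,6)=60,480, C(12,4)=495.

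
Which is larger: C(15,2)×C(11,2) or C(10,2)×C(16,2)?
C(15,2)×C(11,2)=5,775, C(10,2)×C(16,2)=5,400.

Answer: C(15,2)×C(11,2)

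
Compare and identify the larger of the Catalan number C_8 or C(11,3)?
C_8
C_8 = C(16,8)/(8+1) = 12,870/9 = 1,430; C(11,3) = 165.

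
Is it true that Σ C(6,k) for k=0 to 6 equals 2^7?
False

Solution: Binomial theorem: Σ C(6,k) = (1+1)^6 = 2^6 = 64; RHS 2^7 = 128.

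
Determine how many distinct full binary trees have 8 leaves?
429

Using the Catalan number formula: C_n = C(2n, n) / (n+1)
C_7 = C(14, 7) / (7+1)
     = 3432 / 8
     = 429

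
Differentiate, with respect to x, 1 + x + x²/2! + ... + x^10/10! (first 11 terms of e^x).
1 + x + x²/2! + ... + x^9/9!

Solution: Differentiating term by term gives the first 10 terms of e^x.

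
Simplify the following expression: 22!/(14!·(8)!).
This is C(22,14) = 319,770.
Final answer: 319,770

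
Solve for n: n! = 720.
6

Solution: n! is strictly increasing. 4! = 24, 5! = 120, 6! = 720 ✓. So n = 6.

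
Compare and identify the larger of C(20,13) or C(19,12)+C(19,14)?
C(20,13)=77,520; C(19,12)+C(19,14)=50,388+11,628=62,016.
Final answer: C(20,13)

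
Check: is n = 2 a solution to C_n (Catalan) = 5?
No

Working:
C_2 = C(4,2)/(2+1) = 6/3 = 2, which does not equal 5.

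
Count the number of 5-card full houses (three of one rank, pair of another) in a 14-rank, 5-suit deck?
18,200

Explanation: Triple rank: 14. Triple suits: C(5,3)=10. Pair rank: 13. Pair suits: C(5,2)=10. Total: 18,200.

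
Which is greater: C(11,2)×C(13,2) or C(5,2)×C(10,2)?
C(11,2)×C(13,2)

Working:
C(11,2)×C(13,2)=4,290, C(5,2)×C(10,2)=450.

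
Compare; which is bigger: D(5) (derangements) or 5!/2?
5!/2
D(5) = (5-1)·[D(4) + D(3)] = 4·[9 + 2] = 44; 5!/2 = 120/2 = 60.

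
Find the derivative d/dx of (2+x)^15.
15(2+x)^14

Solution: Using the power rule: d/dx (2+x)^15 = 15(2+x)^{14}.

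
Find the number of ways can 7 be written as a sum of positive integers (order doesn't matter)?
15

Explanation: Pentagonal recurrence p(n) = p(n−1) + p(n−2) − p(n−5) − p(n−7) + …: p(7) = p(6) + p(5) − p(2) − p(0) = 11 + 7 − 2 − 1 = 15.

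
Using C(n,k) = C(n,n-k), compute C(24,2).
276

C(24,2) = C(24,22) = 276.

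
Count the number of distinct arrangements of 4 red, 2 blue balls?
15

Solution: Multinomial: 6!/(4! × 2!) = 15.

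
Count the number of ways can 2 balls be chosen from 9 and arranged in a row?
P(9,2) = 9!/(9-2)! = 72.

Answer: 72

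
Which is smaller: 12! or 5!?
12!=479,001,600, 5!=120. 12! > 5!.

Answer: 5!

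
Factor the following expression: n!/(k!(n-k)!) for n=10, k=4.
C(10,4) = 210

Working:
This is the binomial coefficient C(10,4) = 210.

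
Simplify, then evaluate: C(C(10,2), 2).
C(10,2) = 45, then C(45, 2) = 990.

Answer: 990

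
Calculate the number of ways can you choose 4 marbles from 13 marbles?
715

Working:
C(13,4) = 13! / (4! × (13-4)!)
         = 13! / (4! × 9!)
         = 715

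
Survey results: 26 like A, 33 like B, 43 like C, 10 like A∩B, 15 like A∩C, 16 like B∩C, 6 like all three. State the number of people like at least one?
67

Working:
|A∪B∪C| = 26+33+43-10-15-16+6 = 67.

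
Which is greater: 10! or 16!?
16!
10!=3,628,800, 16!=20,922,789,888,000. 16! > 10!.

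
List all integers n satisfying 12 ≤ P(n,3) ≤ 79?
4, 5

Explanation: P(3,3)=6; P(4,3)=24; P(5,3)=60; P(6,3)=120. So valid n = 4, 5.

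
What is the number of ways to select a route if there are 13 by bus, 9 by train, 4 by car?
26

Reasoning: By the addition principle: 13 + 9 + 4 = 26.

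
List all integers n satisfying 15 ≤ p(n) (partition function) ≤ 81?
7, 8, 9, 10, 11, 12

Reasoning: Tabulating p(n) via p(n) = p(n−1) + p(n−2) − p(n−5) − p(n−7) + …: p(6)=11; p(7)=15; p(8)=22; p(9)=30; p(10)=42; p(11)=56; p(12)=77; p(13)=101. So valid n = 7, 8, 9, 10, 11, 12.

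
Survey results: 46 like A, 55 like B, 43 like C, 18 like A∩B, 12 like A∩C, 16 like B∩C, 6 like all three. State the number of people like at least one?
104

Explanation: |A∪B∪C| = 46+55+43-18-12-16+6 = 104.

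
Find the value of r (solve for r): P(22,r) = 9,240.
3

Working:
P(22,r) = 22·21·…·(22−r+1), a product of r factors. Multiplying down from 22: 22 = 22; 22·21 = 462; 22·21·20 = 9,240 ✓ (3 factors). So r = 3.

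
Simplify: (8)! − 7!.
35,280

Solution: (8)! − 7! = (8)·7! − 7! = (8−1)·7! = 7·7! = 35,280.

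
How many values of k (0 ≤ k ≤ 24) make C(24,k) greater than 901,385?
7

Solution: Row 24 is unimodal and symmetric about k=24/2. C(24,8)=735,471 ≤ 901,385; C(24,9)=1,307,504 > 901,385; by symmetry C(24,k) > 901,385 for k = 9..15. That's 15 - 9 + 1 = 7 values.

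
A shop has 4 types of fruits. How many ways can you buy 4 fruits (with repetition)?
Stars and bars: C(4+4-1, 4) = C(7, 4) = 35.

Answer: 35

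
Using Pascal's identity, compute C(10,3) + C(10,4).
330

Solution: C(10,3) + C(10,4) = C(11,4) = 330.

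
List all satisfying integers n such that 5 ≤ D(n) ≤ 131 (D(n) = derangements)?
4, 5

Reasoning: Using D(n) = (n−1)[D(n−1) + D(n−2)] with D(1)=0, D(2)=1: D(3)=2; D(4)=9; D(5)=44; D(6)=265. So valid n = 4, 5.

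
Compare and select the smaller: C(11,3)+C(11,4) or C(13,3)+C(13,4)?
First=495, Second=1,001.

Answer: C(11,3)+C(11,4)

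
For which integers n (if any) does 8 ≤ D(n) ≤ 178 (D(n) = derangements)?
4, 5
Using D(n) = (n−1)[D(n−1) + D(n−2)] with D(1)=0, D(2)=1: D(3)=2; D(4)=9; D(5)=44; D(6)=265. So valid n = 4, 5.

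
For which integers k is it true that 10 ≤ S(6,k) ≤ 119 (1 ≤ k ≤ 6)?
S(6,1)=1; S(6,2)=31; S(6,3)=90; S(6,4)=65; S(6,5)=15; S(6,6)=1. So valid k = 2, 3, 4, 5.

Answer: 2, 3, 4, 5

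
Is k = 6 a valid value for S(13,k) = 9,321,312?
Yes

S(13,6) = 6·S(12,6) + S(12,5) = 6·1,323,652 + 1,379,400 = 9,321,312, which equals 9,321,312.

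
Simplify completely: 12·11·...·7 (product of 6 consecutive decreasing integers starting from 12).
This is P(12,6) = 12!/(6)! = 665,280.
Final answer: 665,280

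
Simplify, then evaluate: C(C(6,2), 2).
105

Reasoning: C(6,2) = 15, then C(15, 2) = 105.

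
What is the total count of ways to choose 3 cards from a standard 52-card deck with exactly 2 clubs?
13 clubs and 39 non-clubs: C(13,2) × C(39,1) = 78 × 39 = 3,042.
Final answer: 3,042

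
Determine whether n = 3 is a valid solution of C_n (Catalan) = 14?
No

Explanation: C_3 = C(6,3)/(3+1) = 20/4 = 5, which does not equal 14.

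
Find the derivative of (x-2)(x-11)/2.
(2x - 13)/2
d/dx[(x-2)(x-11)] = (x-11) + (x-2) = 2x - 13. Dividing by 2 gives (2x - 13)/2.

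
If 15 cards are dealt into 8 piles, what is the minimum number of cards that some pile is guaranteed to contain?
Pigeonhole: ⌈15/8⌉ = 2.

Answer: 2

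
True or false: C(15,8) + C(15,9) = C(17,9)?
False

Explanation: Pascal's identity gives C(16,9) = 11,440, whereas C(17,9) = 24,310.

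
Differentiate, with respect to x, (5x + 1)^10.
50(5x + 1)^9

Working:
Chain rule: 10(5x+1)^{9} × 5 = 50(5x+1)^{9}.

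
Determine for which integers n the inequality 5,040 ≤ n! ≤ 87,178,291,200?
7, 8, 9, 10, 11, 12, 13, 14

Solution: n! is strictly increasing; 7! = 5,040 and 14! = 87,178,291,200, so valid n = 7, 8, 9, 10, 11, 12, 13, 14.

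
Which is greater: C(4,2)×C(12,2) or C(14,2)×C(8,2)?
C(14,2)×C(8,2)

Solution: C(4,2)×C(12,2)=396, C(14,2)×C(8,2)=2,548.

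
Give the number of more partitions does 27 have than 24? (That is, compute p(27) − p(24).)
1,435

Pentagonal recurrence p(n) = p(n−1) + p(n−2) − p(n−5) − p(n−7) + …: p(27) = p(26) + p(25) − p(22) − p(20) + p(15) + p(12) − p(5) − p(1) = 2,436 + 1,958 − 1,002 − 627 + 176 + 77 − 7 − 1 = 3,010.
p(24) = p(23) + p(22) − p(19) − p(17) + p(12) + p(9) − p(2) = 1,255 + 1,002 − 490 − 297 + 77 + 30 − 2 = 1,575.
Difference = 3,010 − 1,575 = 1,435.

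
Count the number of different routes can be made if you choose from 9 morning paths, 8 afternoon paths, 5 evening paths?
360

Reasoning: By the multiplication principle: 9 × 8 × 5 = 360.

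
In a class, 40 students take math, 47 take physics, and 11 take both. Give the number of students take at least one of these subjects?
76

Reasoning: |A∪B| = |A|+|B|-|A∩B| = 40+47-11 = 76.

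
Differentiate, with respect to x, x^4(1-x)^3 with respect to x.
4x^3(1-x)^3 - 3x^4(1-x)^2
Product rule: 4x^{3}(1-x)^{3} + x^4·(-3)(1-x)^{2}.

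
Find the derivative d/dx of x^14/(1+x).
(14x^13(1+x) - x^14)/(1+x)²

Working:
Quotient rule: [14x^{13}(1+x) - x^14]/(1+x)².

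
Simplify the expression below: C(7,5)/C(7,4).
3/5

C(n,k+1)/C(n,k) = (n−k)/(k+1). Here (7−4)/(4+1) = 3/5 = 3/5.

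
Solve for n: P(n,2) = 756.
P(n,2) = n(n−1) is increasing in n; n(n−1) ≈ (n−0.5)^2 = 756 gives n ≈ 28.0. Check: P(26,2) = 650, P(27,2) = 702, P(28,2) = 756 ✓. So n = 28.
Final answer: 28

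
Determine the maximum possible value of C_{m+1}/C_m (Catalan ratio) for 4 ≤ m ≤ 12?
C_{m+1}/C_m = 2(2m+1)/(m+2), which increases with m. Maximum at m = 12: 2·25/14 = 25/7.

Answer: 25/7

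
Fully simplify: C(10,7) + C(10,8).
165

Explanation: By Pascal's identity: C(11,8) = 165.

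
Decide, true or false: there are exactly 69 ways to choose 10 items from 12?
False
C(12,10) = 66 ≠ 69.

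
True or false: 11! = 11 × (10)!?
True
By definition n! = n × (n-1)!, so 11! = 11 × 10!.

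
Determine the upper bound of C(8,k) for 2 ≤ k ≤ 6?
70

Working:
C(8,k) is maximised at the centre of the row: C(8,4) = 70.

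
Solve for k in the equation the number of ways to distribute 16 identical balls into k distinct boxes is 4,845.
5

Explanation: Stars and bars: the count is C(16+k−1, k−1), increasing in k. k=3: C(18,2) = 153, k=4: C(19,3) = 969, k=5: C(20,4) = 4,845 ✓. So k = 5.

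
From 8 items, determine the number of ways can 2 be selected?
28

Reasoning: C(8,2) = 8! / (2! × (8-2)!)
         = 8! / (2! × 6!)
         = 28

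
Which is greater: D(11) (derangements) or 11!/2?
11!/2

Explanation: D(11) = (11-1)·[D(10) + D(9)] = 10·[1,334,961 + 133,496] = 14,684,570; 11!/2 = 39,916,800/2 = 19,958,400.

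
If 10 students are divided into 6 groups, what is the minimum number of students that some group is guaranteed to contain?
2

Working:
Pigeonhole: ⌈10/6⌉ = 2.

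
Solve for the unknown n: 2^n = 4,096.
12

Working:
4,096 = 1,024 × 4 = 2^10 × 2^2 = 2^12, so n = 12.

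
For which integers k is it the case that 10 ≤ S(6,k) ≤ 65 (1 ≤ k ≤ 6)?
2, 4, 5

Explanation: S(6,1)=1; S(6,2)=31; S(6,3)=90; S(6,4)=65; S(6,5)=15; S(6,6)=1. So valid k = 2, 4, 5.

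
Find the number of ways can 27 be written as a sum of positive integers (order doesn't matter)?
3,010

Reasoning: Pentagonal recurrence p(n) = p(n−1) + p(n−2) − p(n−5) − p(n−7) + …: p(27) = p(26) + p(25) − p(22) − p(20) + p(15) + p(12) − p(5) − p(1) = 2,436 + 1,958 − 1,002 − 627 + 176 + 77 − 7 − 1 = 3,010.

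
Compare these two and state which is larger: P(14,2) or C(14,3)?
C(14,3)

Reasoning: P(14,2)=182, C(14,3)=364.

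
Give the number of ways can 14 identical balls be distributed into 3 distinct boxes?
120
C(14+3-1, 3-1) = C(16, 2) = 120.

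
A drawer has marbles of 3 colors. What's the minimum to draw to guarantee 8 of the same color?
22
Worst case: 7 of each = 21. One more: 22.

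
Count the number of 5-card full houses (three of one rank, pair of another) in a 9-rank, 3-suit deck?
216

Solution: Triple rank: 9. Triple suits: C(3,3)=1. Pair rank: 8. Pair suits: C(3,2)=3. Total: 216.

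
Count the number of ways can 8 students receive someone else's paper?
14,833

Working:
Using D(n) = (n-1)[D(n-1) + D(n-2)]:
D(8) = (8-1) × [D(7) + D(6)]
      = 7 × [1854 + 265]
      = 7 × 2119
      = 14,833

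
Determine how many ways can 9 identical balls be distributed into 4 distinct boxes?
C(9+4-1, 4-1) = C(12, 3) = 220.

Answer: 220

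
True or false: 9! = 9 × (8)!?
True

By definition n! = n × (n-1)!, so 9! = 9 × 8!.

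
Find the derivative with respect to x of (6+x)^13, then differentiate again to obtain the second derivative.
156(6+x)^11

Explanation: First derivative: 13(6+x)^{12}. Second derivative: 13·12·(6+x)^{11} = 156(6+x)^{11}.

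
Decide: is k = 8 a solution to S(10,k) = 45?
No

Solution: S(10,8) = 8·S(9,8) + S(9,7) = 8·36 + 462 = 750, which does not equal 45.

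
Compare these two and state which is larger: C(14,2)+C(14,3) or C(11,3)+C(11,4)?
First=455, Second=495.

Answer: C(11,3)+C(11,4)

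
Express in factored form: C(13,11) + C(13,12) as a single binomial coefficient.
C(14,12)

Explanation: By Pascal's identity: C(13,11) + C(13,12) = C(14,12) = 91.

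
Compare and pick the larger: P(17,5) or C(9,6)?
P(17,5)

Working:
P(17,5)=742,560, C(9,6)=84.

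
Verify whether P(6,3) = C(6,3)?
False

Working:
P(6,3) = 120 but C(6,3) = 20; they differ by a factor of 3! = 6, so the statement does not hold.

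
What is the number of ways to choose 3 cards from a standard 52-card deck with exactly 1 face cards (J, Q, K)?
9,360

12 face cards and 40 non-face cards: C(12,1) × C(40,2) = 12 × 780 = 9,360.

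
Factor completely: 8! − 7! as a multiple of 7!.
8! − 7! = 8·7! − 7! = (8 − 1)·7! = 7 × 7! = 35,280.
Final answer: 7 × 7! = 35,280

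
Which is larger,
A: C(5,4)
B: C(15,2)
B
A=C(5,4)=5, B=C(15,2)=105.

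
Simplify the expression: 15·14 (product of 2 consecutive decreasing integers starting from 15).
210

Solution: This is P(15,2) = 15!/(13)! = 210.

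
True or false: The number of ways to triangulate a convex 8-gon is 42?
Triangulations of a convex 8-gon are counted by the Catalan number C_6: C_6 = C(12,6)/(6+1) = 924/7 = 132.

Answer: False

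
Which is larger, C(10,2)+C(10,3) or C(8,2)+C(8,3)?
C(10,2)+C(10,3)

Working:
First=165, Second=84.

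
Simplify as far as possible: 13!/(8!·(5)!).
1,287

Solution: This is C(13,8) = 1,287.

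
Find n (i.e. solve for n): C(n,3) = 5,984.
34

C(n,3) = n(n−1)(n−2)/3! is increasing in n, and n(n−1)(n−2) = 3!·5,984 = 35,904 ≈ (n−1)^3 gives n ≈ 34.0. Check: C(32,3) = 4,960, C(33,3) = 5,456, C(34,3) = 5,984 ✓. So n = 34.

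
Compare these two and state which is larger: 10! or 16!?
16!

Explanation: 10!=3,628,800, 16!=20,922,789,888,000. 16! > 10!.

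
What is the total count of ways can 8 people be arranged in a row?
40,320

Reasoning: Arrangements of 8 distinct objects: 8! = 40,320.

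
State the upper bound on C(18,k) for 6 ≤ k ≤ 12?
48,620

Reasoning: C(18,k) is maximised at the centre of the row: C(18,9) = 48,620.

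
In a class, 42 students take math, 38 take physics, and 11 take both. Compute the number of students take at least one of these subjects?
69

Reasoning: |A∪B| = |A|+|B|-|A∩B| = 42+38-11 = 69.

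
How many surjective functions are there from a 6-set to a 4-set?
1,560

Onto functions = 4! × S(6,4)
First compute S(6,4) via recurrence:
Using the Stirling recurrence: S(n,k) = k·S(n-1,k) + S(n-1,k-1)
S(6,4) = 4·S(5,4) + S(5,3)
         = 4·10 + 25
         = 40 + 25
         = 65
Then: 24 × 65 = 1,560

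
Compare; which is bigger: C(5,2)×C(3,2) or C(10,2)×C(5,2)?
C(10,2)×C(5,2)

Solution: C(5,2)×C(3,2)=30, C(10,2)×C(5,2)=450.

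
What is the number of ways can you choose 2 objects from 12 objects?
66

Working:
C(12,2) = 12! / (2! × (12-2)!)
         = 12! / (2! × 10!)
         = 66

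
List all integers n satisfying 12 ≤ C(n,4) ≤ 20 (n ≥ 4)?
C(5,4)=5; C(6,4)=15; C(7,4)=35. So valid n = 6.

Answer: 6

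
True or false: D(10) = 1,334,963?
False
Derangements of 10 elements: D(10) = (10-1)·[D(9) + D(8)] = 9·[133,496 + 14,833] = 1,334,961.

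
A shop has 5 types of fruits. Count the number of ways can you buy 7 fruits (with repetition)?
330

Reasoning: Stars and bars: C(7+5-1, 7) = C(11, 7) = 330.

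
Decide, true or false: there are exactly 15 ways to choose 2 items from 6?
True

Solution: C(6,2) = 15.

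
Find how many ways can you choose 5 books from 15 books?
3,003

Explanation: C(15,5) = 15! / (5! × (15-5)!)
         = 15! / (5! × 10!)
         = 3,003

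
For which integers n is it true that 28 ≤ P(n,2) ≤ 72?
6, 7, 8, 9
P(5,2)=20; P(6,2)=30; P(7,2)=42; P(8,2)=56; P(9,2)=72; P(10,2)=90. So valid n = 6, 7, 8, 9.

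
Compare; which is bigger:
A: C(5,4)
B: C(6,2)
A=C(5,4)=5, B=C(6,2)=15.

Answer: B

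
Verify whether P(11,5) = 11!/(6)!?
Permutation formula P(n,k) = n!/(n-k)!: 11!/6! = 39,916,800/720 = 55,440 = P(11,5). The statement holds.

Answer: True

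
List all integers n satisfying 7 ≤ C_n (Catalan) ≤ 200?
C_3=5; C_4=14; C_5=42; C_6=132; C_7=429. So valid n = 4, 5, 6.
Final answer: 4, 5, 6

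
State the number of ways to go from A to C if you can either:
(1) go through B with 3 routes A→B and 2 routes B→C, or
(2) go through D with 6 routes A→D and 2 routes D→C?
18
Route via B: 3×2=6. Route via D: 6×2=12. Total: 18.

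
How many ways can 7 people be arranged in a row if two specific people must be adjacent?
1,440

Working:
Treat pair as unit: (7-1)! arrangements × 2 internal orders = 1,440.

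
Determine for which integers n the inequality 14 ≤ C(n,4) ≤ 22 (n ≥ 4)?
6

Working:
C(5,4)=5; C(6,4)=15; C(7,4)=35. So valid n = 6.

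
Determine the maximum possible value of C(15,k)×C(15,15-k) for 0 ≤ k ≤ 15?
41,409,225

Solution: C(15,k)·C(15,15-k) = C(15,k)², maximised at the centre k = 7: C(15,7)² = 41,409,225.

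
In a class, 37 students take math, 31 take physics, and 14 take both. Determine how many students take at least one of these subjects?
|A∪B| = |A|+|B|-|A∩B| = 37+31-14 = 54.

Answer: 54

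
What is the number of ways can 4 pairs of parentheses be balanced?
14

Working:
Using the Catalan number formula: C_n = C(2n, n) / (n+1)
C_4 = C(8, 4) / (4+1)
     = 70 / 5
     = 14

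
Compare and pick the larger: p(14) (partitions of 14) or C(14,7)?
C(14,7)

Solution: Pentagonal recurrence p(n) = p(n−1) + p(n−2) − p(n−5) − p(n−7) + …: p(14) = p(13) + p(12) − p(9) − p(7) + p(2) = 101 + 77 − 30 − 15 + 2 = 135; C(14,7) = 3,432.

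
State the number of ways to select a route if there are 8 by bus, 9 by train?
17

Solution: By the addition principle: 8 + 9 = 17.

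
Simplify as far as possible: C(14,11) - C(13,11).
286
C(14,11) - C(13,11) = C(13,10) = 286.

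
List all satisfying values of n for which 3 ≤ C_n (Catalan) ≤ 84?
3, 4, 5

Explanation: C_2=2; C_3=5; C_4=14; C_5=42; C_6=132. So valid n = 3, 4, 5.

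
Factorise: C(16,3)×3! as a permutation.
P(16,3)

Working:
C(16,3)×3! = [16!/(3!(13)!)]×3! = 16!/(13)! = P(16,3) = 3,360.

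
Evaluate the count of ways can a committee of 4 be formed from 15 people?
1,365

Explanation: C(15,4) = 15! / (4! × (15-4)!)
         = 15! / (4! × 11!)
         = 1,365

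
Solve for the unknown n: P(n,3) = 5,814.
19
P(n,3) = n(n−1)(n−2) is increasing in n; n(n−1)(n−2) ≈ (n−1)^3 = 5,814 gives n ≈ 19.0. Check: P(17,3) = 4,080, P(18,3) = 4,896, P(19,3) = 5,814 ✓. So n = 19.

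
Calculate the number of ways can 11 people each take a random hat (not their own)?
14,684,570

Solution: Using D(n) = (n-1)[D(n-1) + D(n-2)]:
D(11) = (11-1) × [D(10) + D(9)]
      = 10 × [1334961 + 133496]
      = 10 × 1468457
      = 14,684,570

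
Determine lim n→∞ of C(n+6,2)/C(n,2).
1

Reasoning: Both numerator and denominator grow as n^2/2! for large n, so the ratio → 1.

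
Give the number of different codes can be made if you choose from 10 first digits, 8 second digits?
80

Explanation: By the multiplication principle: 10 × 8 = 80.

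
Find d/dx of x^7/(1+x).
(7x^6(1+x) - x^7)/(1+x)²

Explanation: Quotient rule: [7x^{6}(1+x) - x^7]/(1+x)².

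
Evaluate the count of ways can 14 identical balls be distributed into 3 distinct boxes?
C(14+3-1, 3-1) = C(16, 2) = 120.

Answer: 120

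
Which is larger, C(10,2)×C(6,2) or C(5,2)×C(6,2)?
C(10,2)×C(6,2)

C(10,2)×C(6,2)=675, C(5,2)×C(6,2)=150.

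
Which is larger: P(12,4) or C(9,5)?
P(12,4)

Solution: P(12,4)=11,880, C(9,5)=126.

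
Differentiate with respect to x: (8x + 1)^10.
80(8x + 1)^9

Solution: Chain rule: 10(8x+1)^{9} × 8 = 80(8x+1)^{9}.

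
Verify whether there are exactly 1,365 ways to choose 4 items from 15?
True
C(15,4) = 1,365.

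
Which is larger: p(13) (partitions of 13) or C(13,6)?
C(13,6)

Working:
Pentagonal recurrence p(n) = p(n−1) + p(n−2) − p(n−5) − p(n−7) + …: p(13) = p(12) + p(11) − p(8) − p(6) + p(1) = 77 + 56 − 22 − 11 + 1 = 101; C(13,6) = 1,716.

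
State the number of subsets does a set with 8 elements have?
256

Reasoning: Each element can be included or excluded: 2^8 = 256.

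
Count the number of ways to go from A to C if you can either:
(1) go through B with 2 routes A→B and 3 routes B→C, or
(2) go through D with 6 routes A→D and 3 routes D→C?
Route via B: 2×3=6. Route via D: 6×3=18. Total: 24.

Answer: 24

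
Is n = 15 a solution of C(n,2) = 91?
No

Working:
C(15,2) = 15·14/2! = 210/2 = 105, which does not equal 91.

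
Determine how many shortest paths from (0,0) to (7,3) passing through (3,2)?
50

Explanation: To (3,2): C(5,3)=10. From there: C(5,4)=5. Total: 50.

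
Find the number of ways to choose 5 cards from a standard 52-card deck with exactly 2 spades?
712,842

Reasoning: 13 spades and 39 non-spades: C(13,2) × C(39,3) = 78 × 9139 = 712,842.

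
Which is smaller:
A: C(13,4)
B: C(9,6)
B

Working:
A=C(13,4)=715, B=C(9,6)=84.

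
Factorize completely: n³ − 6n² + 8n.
n³ − 6n² + 8n = n(n² − 6n + 8) = n(n − 2)(n − 4).
Final answer: n(n − 2)(n − 4)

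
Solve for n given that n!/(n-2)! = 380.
20

Working:
n!/(n-2)! = n×(n-1), a product of 2 consecutive integers ≈ (n−0.5)^2. 380^(1/2) + 0.5 ≈ 20.0; check n = 20: 20×19 = 380 ✓. So n = 20.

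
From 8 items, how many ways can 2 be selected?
28
C(8,2) = 8! / (2! × (8-2)!)
         = 8! / (2! × 6!)
         = 28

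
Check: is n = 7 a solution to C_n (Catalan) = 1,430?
No

Explanation: C_7 = C(14,7)/(7+1) = 3,432/8 = 429, which does not equal 1,430.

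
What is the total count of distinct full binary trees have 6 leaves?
42

Solution: Using the Catalan number formula: C_n = C(2n, n) / (n+1)
C_5 = C(10, 5) / (5+1)
     = 252 / 6
     = 42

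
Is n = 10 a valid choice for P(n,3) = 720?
Yes

Solution: P(10,3) = 10·9·8 = 720, which equals 720.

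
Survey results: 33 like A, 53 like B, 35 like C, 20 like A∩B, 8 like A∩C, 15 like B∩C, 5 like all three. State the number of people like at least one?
83

|A∪B∪C| = 33+53+35-20-8-15+5 = 83.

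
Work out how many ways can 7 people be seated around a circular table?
Circular arrangements: (7-1)! = 720.
Final answer: 720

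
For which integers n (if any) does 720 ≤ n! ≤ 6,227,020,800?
6, 7, 8, 9, 10, 11, 12, 13

Explanation: n! is strictly increasing; 6! = 720 and 13! = 6,227,020,800, so valid n = 6, 7, 8, 9, 10, 11, 12, 13.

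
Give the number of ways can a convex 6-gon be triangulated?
Using the Catalan number formula: C_n = C(2n, n) / (n+1)
C_4 = C(8, 4) / (4+1)
     = 70 / 5
     = 14

Answer: 14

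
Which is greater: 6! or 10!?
10!

Reasoning: 6!=720, 10!=3,628,800. 10! > 6!.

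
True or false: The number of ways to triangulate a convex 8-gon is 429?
False

Reasoning: Triangulations of a convex 8-gon are counted by the Catalan number C_6: C_6 = C(12,6)/(6+1) = 924/7 = 132.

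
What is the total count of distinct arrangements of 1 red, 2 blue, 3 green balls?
60

Solution: Multinomial: 6!/(1! × 2! × 3!) = 60.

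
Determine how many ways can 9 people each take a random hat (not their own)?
133,496

Explanation: Using D(n) = (n-1)[D(n-1) + D(n-2)]:
D(9) = (9-1) × [D(8) + D(7)]
      = 8 × [14833 + 1854]
      = 8 × 16687
      = 133,496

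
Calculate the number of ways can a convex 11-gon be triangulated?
Using the Catalan number formula: C_n = C(2n, n) / (n+1)
C_9 = C(18, 9) / (9+1)
     = 48620 / 10
     = 4,862
Final answer: 4,862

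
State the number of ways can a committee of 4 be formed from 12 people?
495

Explanation: C(12,4) = 12! / (4! × (12-4)!)
         = 12! / (4! × 8!)
         = 495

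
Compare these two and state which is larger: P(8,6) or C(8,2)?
P(8,6)

Explanation: P(8,6)=20,160, C(8,2)=28.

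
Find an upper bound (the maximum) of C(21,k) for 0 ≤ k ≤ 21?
352,716

Reasoning: Maximum at k = 10 or k = 11: C(21,10) = 352,716.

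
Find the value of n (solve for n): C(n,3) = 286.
13

Working:
C(n,3) = n(n−1)(n−2)/3! is increasing in n, and n(n−1)(n−2) = 3!·286 = 1,716 ≈ (n−1)^3 gives n ≈ 13.0. Check: C(11,3) = 165, C(12,3) = 220, C(13,3) = 286 ✓. So n = 13.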